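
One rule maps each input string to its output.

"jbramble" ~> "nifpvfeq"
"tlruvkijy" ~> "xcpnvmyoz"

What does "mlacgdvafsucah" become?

Rule — take characters alternately from the front and the back (1st, last, 2nd, 2nd-last, ...), then shift every letter 4 places forward in the alphabet (wrapping around).
Doing the same to "mlacgdvafsucah": "qlpeeggykwhjze".

qlpeeggykwhjze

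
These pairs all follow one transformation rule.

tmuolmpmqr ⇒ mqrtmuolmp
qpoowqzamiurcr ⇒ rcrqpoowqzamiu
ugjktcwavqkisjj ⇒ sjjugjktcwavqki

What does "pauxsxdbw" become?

dbwpauxsx

In each case the input is transformed by: move the last 3 characters to the front (rotate right by 3).
Applying that to "pauxsxdbw" gives "dbwpauxsx".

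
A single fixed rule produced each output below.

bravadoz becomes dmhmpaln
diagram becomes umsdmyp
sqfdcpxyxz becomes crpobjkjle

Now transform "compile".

aybuxqo

The rule is to shift every letter 12 places forward in the alphabet (wrapping around), then move the first character to the end.
Working it through for "compile": intermediate "oaybuxq", final "aybuxqo".
(Check on "sqfdcpxyxz": → "ecrpobjkjl" → "crpobjkjle" ✓)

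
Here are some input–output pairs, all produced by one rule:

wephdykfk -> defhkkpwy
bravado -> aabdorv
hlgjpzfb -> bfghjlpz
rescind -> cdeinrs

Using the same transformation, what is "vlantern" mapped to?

aelnnrtv

The pattern: sort the characters into alphabetical order.
So "vlantern" becomes "aelnnrtv".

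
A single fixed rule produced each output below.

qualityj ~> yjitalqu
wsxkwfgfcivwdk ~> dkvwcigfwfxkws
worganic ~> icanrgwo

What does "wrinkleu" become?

In each case the input is transformed by: reverse the string, then swap each adjacent pair of characters (1↔2, 3↔4, ...).
"wrinkleu" → "uelknirw" → "euklinwr".
(Check on "worganic": → "cinagrow" → "icanrgwo" ✓)

euklinwr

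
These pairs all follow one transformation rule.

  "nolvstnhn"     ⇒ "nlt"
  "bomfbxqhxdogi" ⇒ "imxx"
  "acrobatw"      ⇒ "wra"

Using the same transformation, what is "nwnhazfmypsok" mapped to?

Each output is the input with this applied: move the last 2 characters to the front (rotate right by 2), then keep one character in every 3, starting at position 2 (positions 2nd, 5th, 8th, ...).
So "nwnhazfmypsok" becomes "knzy".
(Check on "nolvstnhn": → "hnnolvstn" → "nlt" ✓)

knzy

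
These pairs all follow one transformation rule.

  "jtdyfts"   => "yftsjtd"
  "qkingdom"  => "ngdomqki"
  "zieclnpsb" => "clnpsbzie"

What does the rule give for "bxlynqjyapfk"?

ynqjyapfkbxl

In each case the input is transformed by: move the first 3 characters to the end (rotate left by 3).
Doing the same to "bxlynqjyapfk": "ynqjyapfkbxl".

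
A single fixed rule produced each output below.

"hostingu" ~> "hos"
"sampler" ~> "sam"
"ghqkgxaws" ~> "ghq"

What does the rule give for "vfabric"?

vfa

In each case the input is transformed by: keep only the first 3 characters.
For "vfabric" the result is "vfa".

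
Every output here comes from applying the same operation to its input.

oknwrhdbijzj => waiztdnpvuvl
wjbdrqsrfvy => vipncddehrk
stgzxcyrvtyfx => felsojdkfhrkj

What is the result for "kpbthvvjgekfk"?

bwfnhtvhqsrww

What's happening: shift every letter 12 places forward in the alphabet (wrapping around), then swap each adjacent pair of characters (1↔2, 3↔4, ...).
On "kpbthvvjgekfk": the first step gives "wbnfthhvsqwrw", and the second then gives "bwfnhtvhqsrww".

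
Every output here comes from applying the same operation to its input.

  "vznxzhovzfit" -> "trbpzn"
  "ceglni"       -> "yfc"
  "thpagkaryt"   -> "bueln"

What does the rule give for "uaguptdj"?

uond

The rule is to shift every letter 6 places backward in the alphabet (wrapping around), then keep every other character starting from the second (positions 2nd, 4th, 6th, ...).
Applying both steps to "uaguptdj": "ouaojnxd", then "uond".
(Check on "thpagkaryt": → "nbjuaeulsn" → "bueln" ✓)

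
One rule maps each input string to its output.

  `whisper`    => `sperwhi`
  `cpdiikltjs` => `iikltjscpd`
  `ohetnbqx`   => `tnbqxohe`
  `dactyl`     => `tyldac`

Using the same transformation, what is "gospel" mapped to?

pelgos

Each output is the input with this applied: move the first 3 characters to the end (rotate left by 3).
For "gospel" the result is "pelgos".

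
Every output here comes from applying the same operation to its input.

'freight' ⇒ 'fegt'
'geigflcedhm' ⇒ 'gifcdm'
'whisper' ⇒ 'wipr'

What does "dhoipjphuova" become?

doppuv

Each output is the input with this applied: keep every other character starting from the first (positions 1st, 3rd, 5th, ...).
So "dhoipjphuova" becomes "doppuv".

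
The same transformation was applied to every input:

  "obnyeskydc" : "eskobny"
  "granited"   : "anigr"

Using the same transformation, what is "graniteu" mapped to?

The transformation: delete the last 3 characters, then move the last 3 characters to the front (rotate right by 3).
For "graniteu", step one produces "grani"; step two turns that into "anigr".
(Check on "obnyeskydc": → "obnyesk" → "eskobny" ✓)

anigr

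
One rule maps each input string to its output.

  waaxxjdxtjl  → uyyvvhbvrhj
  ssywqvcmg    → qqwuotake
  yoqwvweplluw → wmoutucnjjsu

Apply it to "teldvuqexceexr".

In each case the input is transformed by: shift every letter 2 places backward in the alphabet (wrapping around).
On "teldvuqexceexr" that produces "rcjbtsocvaccvp".

rcjbtsocvaccvp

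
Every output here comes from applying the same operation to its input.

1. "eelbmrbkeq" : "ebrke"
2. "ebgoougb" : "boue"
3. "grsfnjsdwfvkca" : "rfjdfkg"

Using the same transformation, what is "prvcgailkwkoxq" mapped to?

rcalwop

Looking at the pairs, the operation is to swap the first and last characters, then keep every other character starting from the second (positions 2nd, 4th, 6th, ...).
Starting from "prvcgailkwkoxq": after the first operation, "qrvcgailkwkoxp"; after the second, "rcalwop".
(Check on "ebgoougb": → "bbgoouge" → "boue" ✓)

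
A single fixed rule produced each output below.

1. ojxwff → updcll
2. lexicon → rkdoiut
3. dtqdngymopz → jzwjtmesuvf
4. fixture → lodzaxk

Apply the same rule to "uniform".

atoluxs

In each case the input is transformed by: shift every letter 6 places forward in the alphabet (wrapping around).
On "uniform" that produces "atoluxs".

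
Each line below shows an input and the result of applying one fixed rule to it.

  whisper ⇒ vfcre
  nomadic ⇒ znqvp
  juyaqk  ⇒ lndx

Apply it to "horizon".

What's happening: shift every letter 13 places forward in the alphabet (wrapping around) — i.e. ROT13, then delete the first 2 characters.
Applying both steps to "horizon": "ubevmba", then "evmba".

evmba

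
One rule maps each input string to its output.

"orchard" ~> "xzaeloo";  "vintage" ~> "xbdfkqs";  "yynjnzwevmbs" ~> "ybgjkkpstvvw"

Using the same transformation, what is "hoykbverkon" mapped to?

The pattern: sort the characters into alphabetical order, then shift every letter 3 places backward in the alphabet (wrapping around).
So "hoykbverkon" becomes "ybehhkllosv".

ybehhkllosv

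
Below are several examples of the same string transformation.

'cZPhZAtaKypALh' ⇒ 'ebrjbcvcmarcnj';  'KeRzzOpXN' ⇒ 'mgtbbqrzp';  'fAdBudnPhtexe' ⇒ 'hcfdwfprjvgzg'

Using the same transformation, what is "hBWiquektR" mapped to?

jdykswgmvt

The rule is to shift every letter 2 places forward in the alphabet (wrapping around), then convert every letter to lowercase.
Starting from "hBWiquektR": after the first operation, "jDYkswgmvT"; after the second, "jdykswgmvt".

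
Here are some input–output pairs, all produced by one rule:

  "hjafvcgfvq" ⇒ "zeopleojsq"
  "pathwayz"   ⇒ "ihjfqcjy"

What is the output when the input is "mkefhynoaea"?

jnjxwhqontv

Looking at the pairs, the operation is to reverse the string, then shift every letter 9 places forward in the alphabet (wrapping around).
Working it through for "mkefhynoaea": intermediate "aeaonyhfekm", final "jnjxwhqontv".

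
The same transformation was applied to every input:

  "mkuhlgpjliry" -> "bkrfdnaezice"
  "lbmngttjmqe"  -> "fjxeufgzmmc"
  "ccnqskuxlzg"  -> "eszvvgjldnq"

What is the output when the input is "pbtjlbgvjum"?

Each output is the input with this applied: shift every letter 7 places backward in the alphabet (wrapping around), then move the last 3 characters to the front (rotate right by 3).
For "pbtjlbgvjum", step one produces "iumceuzocnf"; step two turns that into "cnfiumceuzo".

cnfiumceuzo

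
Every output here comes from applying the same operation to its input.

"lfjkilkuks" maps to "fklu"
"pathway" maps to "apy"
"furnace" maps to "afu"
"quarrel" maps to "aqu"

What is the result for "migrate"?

ait

Rule — sort the characters into alphabetical order, then keep one character in every 3, starting at position 1 (positions 1st, 4th, 7th, ...).
On "migrate": the first step gives "aegimrt", and the second then gives "ait".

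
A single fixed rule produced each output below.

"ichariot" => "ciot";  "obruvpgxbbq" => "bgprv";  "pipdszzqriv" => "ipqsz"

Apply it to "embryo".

eoy

What's happening: sort the characters into alphabetical order, then keep every other character starting from the second (positions 2nd, 4th, 6th, ...).
On "embryo": the first step gives "bemory", and the second then gives "eoy".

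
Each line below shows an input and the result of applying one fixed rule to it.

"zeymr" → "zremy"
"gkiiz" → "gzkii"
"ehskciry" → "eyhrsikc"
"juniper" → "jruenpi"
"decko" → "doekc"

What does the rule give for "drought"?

dtrhogu

The rule is to take characters alternately from the front and the back (1st, last, 2nd, 2nd-last, ...).
Applying that to "drought" gives "dtrhogu".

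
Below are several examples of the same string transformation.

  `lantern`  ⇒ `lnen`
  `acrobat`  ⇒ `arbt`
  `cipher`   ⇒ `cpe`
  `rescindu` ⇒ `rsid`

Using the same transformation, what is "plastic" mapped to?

The transformation: keep every other character starting from the first (positions 1st, 3rd, 5th, ...).
So "plastic" becomes "patc".

patc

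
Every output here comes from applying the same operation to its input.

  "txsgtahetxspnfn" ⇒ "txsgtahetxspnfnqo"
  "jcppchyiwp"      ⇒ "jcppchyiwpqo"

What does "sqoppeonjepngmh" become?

What's happening: append "qo".
On "sqoppeonjepngmh" that produces "sqoppeonjepngmhqo".

sqoppeonjepngmhqo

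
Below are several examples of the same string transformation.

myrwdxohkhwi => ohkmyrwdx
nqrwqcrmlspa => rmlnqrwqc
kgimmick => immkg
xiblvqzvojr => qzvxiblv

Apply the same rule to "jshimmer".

himjs

Each output is the input with this applied: delete the last 3 characters, then move the last 3 characters to the front (rotate right by 3).
For "jshimmer", step one produces "jshim"; step two turns that into "himjs".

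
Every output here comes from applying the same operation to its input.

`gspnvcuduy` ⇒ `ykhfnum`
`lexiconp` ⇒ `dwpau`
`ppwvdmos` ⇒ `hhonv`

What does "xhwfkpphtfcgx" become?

In each case the input is transformed by: shift every letter 8 places backward in the alphabet (wrapping around), then delete the last 3 characters.
Applying both steps to "xhwfkpphtfcgx": "pzoxchhzlxuyp", then "pzoxchhzlx".
(Check on "gspnvcuduy": → "ykhfnumvmq" → "ykhfnum" ✓)

pzoxchhzlx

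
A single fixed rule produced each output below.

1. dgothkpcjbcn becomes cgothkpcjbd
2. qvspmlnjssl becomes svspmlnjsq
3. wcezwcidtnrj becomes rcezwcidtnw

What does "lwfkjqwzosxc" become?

The pattern: delete the last character, then swap the first and last characters.
On "lwfkjqwzosxc": the first step gives "lwfkjqwzosx", and the second then gives "xwfkjqwzosl".

xwfkjqwzosl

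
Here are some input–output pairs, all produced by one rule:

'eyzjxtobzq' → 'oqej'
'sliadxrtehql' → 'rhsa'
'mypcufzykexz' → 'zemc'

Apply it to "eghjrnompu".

ouej

The rule is to keep one character in every 3, starting at position 1 (positions 1st, 4th, 7th, ...), then move the last 2 characters to the front (rotate right by 2).
For "eghjrnompu", step one produces "ejou"; step two turns that into "ouej".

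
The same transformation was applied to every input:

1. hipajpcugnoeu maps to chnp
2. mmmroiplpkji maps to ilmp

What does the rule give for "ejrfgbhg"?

egr

The pattern: sort the characters into alphabetical order, then keep one character in every 3, starting at position 2 (positions 2nd, 5th, 8th, ...).
Working it through for "ejrfgbhg": intermediate "befgghjr", final "egr".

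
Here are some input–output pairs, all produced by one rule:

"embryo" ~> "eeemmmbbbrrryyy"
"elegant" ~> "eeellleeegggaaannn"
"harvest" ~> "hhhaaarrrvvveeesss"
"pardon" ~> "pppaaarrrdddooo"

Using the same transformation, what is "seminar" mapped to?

In each case the input is transformed by: repeat every character 3 times, then delete the last 3 characters.
For "seminar", step one produces "ssseeemmmiiinnnaaarrr"; step two turns that into "ssseeemmmiiinnnaaa".

ssseeemmmiiinnnaaa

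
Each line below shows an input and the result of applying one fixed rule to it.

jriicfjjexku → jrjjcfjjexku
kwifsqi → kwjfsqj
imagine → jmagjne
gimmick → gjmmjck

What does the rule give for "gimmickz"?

gjmmjckz

Rule — replace every "i" with "j".
"gimmickz" → "gjmmjckz".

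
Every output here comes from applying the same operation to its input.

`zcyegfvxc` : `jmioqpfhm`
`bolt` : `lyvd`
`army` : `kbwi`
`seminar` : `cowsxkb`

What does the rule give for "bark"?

Rule — shift every letter 10 places forward in the alphabet (wrapping around).
For "bark" the result is "lkbu".

lkbu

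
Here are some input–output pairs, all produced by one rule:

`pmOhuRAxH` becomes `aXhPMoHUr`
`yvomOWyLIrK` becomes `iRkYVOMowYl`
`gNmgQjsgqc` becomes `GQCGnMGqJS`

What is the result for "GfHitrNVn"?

nvNgFhITR

Each output is the input with this applied: move the last 3 characters to the front (rotate right by 3), then flip the case of every letter.
Applying both steps to "GfHitrNVn": "NVnGfHitr", then "nvNgFhITR".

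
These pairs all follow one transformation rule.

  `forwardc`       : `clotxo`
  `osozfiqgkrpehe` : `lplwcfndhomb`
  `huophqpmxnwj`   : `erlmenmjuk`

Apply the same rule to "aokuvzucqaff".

xlhrswrznx

The transformation: shift every letter 3 places backward in the alphabet (wrapping around), then delete the last 2 characters.
For "aokuvzucqaff", step one produces "xlhrswrznxcc"; step two turns that into "xlhrswrznx".
(Check on "forwardc": → "clotxoaz" → "clotxo" ✓)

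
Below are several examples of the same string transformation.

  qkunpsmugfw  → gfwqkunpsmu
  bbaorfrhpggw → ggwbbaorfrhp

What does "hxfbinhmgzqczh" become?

czhhxfbinhmgzq

The pattern: move the last 3 characters to the front (rotate right by 3).
So "hxfbinhmgzqczh" becomes "czhhxfbinhmgzq".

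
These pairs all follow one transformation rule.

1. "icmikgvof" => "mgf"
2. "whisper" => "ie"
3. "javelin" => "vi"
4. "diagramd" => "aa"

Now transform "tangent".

In each case the input is transformed by: keep one character in every 3, starting at position 3 (positions 3rd, 6th, 9th, ...).
Applying that to "tangent" gives "nn".

nn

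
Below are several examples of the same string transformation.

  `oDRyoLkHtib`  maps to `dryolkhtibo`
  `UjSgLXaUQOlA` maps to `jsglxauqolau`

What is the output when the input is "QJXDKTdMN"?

The rule is to move the first character to the end, then convert every letter to lowercase.
"QJXDKTdMN" → "jxdktdmnq".

jxdktdmnq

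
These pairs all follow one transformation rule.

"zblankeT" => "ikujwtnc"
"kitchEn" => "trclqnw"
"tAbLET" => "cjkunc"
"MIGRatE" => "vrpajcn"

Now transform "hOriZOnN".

What's happening: shift every letter 9 places forward in the alphabet (wrapping around), then convert every letter to lowercase.
"hOriZOnN" → "qXarIXwW" → "qxarixww".

qxarixww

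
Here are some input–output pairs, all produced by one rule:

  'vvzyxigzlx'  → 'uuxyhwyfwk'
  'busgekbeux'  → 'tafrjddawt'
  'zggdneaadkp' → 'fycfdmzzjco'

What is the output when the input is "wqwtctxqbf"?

pvsvsbpwea

What's happening: shift every letter 1 place backward in the alphabet (wrapping around), then swap each adjacent pair of characters (1↔2, 3↔4, ...).
Working it through for "wqwtctxqbf": intermediate "vpvsbswpae", final "pvsvsbpwea".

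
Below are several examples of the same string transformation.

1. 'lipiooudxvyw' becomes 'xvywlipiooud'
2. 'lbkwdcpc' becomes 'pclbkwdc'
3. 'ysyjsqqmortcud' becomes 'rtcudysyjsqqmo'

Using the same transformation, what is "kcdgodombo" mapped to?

What's happening: swap the front and back halves of the string, then move the first 2 characters to the end (rotate left by 2).
For "kcdgodombo", step one produces "dombokcdgo"; step two turns that into "mbokcdgodo".

mbokcdgodo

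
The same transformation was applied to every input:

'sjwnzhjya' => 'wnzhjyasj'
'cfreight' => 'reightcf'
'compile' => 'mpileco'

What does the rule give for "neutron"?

utronne

Each output is the input with this applied: move the first 2 characters to the end (rotate left by 2).
Doing the same to "neutron": "utronne".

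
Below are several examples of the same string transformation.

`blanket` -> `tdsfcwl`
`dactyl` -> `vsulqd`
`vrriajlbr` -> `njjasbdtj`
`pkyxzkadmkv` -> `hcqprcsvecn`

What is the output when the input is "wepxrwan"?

Rule — shift every letter 8 places backward in the alphabet (wrapping around).
Applying that to "wepxrwan" gives "owhpjosf".

owhpjosf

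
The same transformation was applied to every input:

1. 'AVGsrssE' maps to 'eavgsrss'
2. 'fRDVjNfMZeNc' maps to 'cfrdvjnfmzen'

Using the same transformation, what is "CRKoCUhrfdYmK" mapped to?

What's happening: move the last character to the front, then convert every letter to lowercase.
For "CRKoCUhrfdYmK", step one produces "KCRKoCUhrfdYm"; step two turns that into "kcrkocuhrfdym".

kcrkocuhrfdym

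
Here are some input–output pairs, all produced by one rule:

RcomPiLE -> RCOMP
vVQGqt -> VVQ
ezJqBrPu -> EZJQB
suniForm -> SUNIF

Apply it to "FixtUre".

Rule — delete the last 3 characters, then convert every letter to uppercase.
Working it through for "FixtUre": intermediate "Fixt", final "FIXT".

FIXT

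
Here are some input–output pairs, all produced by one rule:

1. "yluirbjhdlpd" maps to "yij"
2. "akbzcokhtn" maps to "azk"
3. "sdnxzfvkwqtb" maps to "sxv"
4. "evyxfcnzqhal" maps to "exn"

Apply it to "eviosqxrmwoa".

eox

The pattern: delete the last 3 characters, then keep one character in every 3, starting at position 1 (positions 1st, 4th, 7th, ...).
Working it through for "eviosqxrmwoa": intermediate "eviosqxrm", final "eox".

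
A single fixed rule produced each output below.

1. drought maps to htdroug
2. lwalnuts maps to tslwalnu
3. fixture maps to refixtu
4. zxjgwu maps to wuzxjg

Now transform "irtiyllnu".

nuirtiyll

What's happening: move the last 2 characters to the front (rotate right by 2).
Doing the same to "irtiyllnu": "nuirtiyll".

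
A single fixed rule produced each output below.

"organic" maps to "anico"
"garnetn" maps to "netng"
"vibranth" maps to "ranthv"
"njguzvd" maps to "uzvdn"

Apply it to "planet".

What's happening: move the first character to the end, then delete the first 2 characters.
For "planet", step one produces "lanetp"; step two turns that into "netp".

netp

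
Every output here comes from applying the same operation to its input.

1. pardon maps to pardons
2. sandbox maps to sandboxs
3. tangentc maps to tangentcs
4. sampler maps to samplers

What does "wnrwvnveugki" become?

wnrwvnveugkis

Each output is the input with this applied: append "s".
Doing the same to "wnrwvnveugki": "wnrwvnveugkis".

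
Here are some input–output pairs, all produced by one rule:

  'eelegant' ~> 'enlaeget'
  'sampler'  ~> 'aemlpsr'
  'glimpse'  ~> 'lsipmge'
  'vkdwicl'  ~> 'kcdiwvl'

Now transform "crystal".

raytscl

The pattern: take characters alternately from the front and the back (1st, last, 2nd, 2nd-last, ...), then move the first 2 characters to the end (rotate left by 2).
"crystal" → "raytscl".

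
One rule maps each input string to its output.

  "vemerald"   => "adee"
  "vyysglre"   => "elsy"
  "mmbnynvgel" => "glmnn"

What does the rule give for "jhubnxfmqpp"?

In each case the input is transformed by: keep every other character starting from the second (positions 2nd, 4th, 6th, ...), then sort the characters into alphabetical order.
Applying both steps to "jhubnxfmqpp": "hbxmp", then "bhmpx".
(Check on "vemerald": → "eead" → "adee" ✓)

bhmpx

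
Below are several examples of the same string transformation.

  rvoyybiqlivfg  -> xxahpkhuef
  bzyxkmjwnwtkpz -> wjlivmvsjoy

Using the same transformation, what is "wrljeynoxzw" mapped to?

The rule is to shift every letter 1 place backward in the alphabet (wrapping around), then delete the first 3 characters.
"wrljeynoxzw" → "vqkidxmnwyv" → "idxmnwyv".

idxmnwyv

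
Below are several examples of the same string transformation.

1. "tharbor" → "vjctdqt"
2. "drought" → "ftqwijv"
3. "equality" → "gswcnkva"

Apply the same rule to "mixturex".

What's happening: shift every letter 2 places forward in the alphabet (wrapping around).
Applying that to "mixturex" gives "okzvwtgz".

okzvwtgz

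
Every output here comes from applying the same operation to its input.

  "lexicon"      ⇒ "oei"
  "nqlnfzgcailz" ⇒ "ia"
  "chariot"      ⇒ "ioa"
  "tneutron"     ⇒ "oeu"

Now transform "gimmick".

ii

Each output is the input with this applied: move the last 3 characters to the front (rotate right by 3), then keep only the vowels.
For "gimmick", step one produces "ickgimm"; step two turns that into "ii".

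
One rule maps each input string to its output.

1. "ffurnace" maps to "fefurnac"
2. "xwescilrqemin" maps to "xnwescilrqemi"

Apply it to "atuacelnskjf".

aftuacelnskj

In each case the input is transformed by: swap the first and last characters, then move the last character to the front.
Working it through for "atuacelnskjf": intermediate "ftuacelnskja", final "aftuacelnskj".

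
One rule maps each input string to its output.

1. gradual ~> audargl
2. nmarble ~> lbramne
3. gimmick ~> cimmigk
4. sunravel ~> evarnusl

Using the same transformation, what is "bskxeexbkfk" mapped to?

fkbxeexksbk

The rule is to move the last character to the front, then reverse the string.
On "bskxeexbkfk": the first step gives "kbskxeexbkf", and the second then gives "fkbxeexksbk".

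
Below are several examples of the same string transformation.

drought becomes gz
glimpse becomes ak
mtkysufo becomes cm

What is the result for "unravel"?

The rule is to shift every letter 8 places backward in the alphabet (wrapping around), then keep one character in every 3, starting at position 3 (positions 3rd, 6th, 9th, ...).
Starting from "unravel": after the first operation, "mfjsnwd"; after the second, "jw".
(Check on "mtkysufo": → "elcqkmxg" → "cm" ✓)

jw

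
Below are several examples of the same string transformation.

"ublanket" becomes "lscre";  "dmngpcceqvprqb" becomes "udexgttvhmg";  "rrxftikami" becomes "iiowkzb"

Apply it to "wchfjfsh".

The transformation: shift every letter 9 places backward in the alphabet (wrapping around), then delete the last 3 characters.
Starting from "wchfjfsh": after the first operation, "ntywawjy"; after the second, "ntywa".

ntywa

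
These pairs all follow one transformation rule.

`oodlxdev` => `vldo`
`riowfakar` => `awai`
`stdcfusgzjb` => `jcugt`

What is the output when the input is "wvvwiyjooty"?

The transformation: keep every other character starting from the second (positions 2nd, 4th, 6th, ...), then swap the first and last characters.
Starting from "wvvwiyjooty": after the first operation, "vwyot"; after the second, "twyov".
(Check on "riowfakar": → "iwaa" → "awai" ✓)

twyov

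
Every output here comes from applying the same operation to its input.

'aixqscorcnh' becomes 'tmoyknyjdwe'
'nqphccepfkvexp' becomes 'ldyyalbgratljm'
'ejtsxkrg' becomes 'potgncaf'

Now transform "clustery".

What's happening: move the first 2 characters to the end (rotate left by 2), then shift every letter 4 places backward in the alphabet (wrapping around).
"clustery" → "usterycl" → "qopanuyh".

qopanuyh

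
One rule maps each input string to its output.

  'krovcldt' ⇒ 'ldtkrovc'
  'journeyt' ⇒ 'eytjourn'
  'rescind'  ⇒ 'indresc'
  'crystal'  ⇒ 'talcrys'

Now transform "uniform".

What's happening: move the last 3 characters to the front (rotate right by 3).
Applying that to "uniform" gives "ormunif".

ormunif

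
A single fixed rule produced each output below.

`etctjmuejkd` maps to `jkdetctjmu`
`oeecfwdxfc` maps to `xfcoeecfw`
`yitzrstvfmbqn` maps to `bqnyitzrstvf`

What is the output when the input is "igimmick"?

The pattern: move the last 3 characters to the front (rotate right by 3), then delete the last character.
Applying that to "igimmick" gives "ickigim".
(Check on "etctjmuejkd": → "jkdetctjmue" → "jkdetctjmu" ✓)

ickigim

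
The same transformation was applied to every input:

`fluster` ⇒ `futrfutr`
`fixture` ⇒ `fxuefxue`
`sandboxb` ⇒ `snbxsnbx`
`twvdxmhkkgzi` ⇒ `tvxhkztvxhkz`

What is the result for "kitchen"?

kthnkthn

The transformation: keep every other character starting from the first (positions 1st, 3rd, 5th, ...), then write the whole string twice.
For "kitchen", step one produces "kthn"; step two turns that into "kthnkthn".
(Check on "sandboxb": → "snbx" → "snbxsnbx" ✓)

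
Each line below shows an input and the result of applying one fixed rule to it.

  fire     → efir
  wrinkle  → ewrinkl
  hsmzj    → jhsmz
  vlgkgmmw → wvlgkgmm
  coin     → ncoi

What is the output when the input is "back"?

kbac

Rule — move the last character to the front.
So "back" becomes "kbac".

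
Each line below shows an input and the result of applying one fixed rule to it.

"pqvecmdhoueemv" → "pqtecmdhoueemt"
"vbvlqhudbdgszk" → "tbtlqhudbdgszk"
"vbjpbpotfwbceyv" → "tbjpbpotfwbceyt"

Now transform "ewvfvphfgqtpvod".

Each output is the input with this applied: replace every "v" with "t".
For "ewvfvphfgqtpvod" the result is "ewtftphfgqtptod".

ewtftphfgqtptod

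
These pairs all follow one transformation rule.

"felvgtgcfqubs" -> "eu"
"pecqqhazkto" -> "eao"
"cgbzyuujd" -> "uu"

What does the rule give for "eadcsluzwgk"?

eau

The transformation: keep only the vowels.
On "eadcsluzwgk" that produces "eau".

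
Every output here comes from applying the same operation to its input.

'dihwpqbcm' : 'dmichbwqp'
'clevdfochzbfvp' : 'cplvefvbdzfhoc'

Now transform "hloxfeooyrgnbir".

hrliobxnfgeroyo

Rule — take characters alternately from the front and the back (1st, last, 2nd, 2nd-last, ...).
Doing the same to "hloxfeooyrgnbir": "hrliobxnfgeroyo".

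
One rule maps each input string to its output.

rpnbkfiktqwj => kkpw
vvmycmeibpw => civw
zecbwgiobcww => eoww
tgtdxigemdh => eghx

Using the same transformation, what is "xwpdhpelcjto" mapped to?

hltw

In each case the input is transformed by: keep one character in every 3, starting at position 2 (positions 2nd, 5th, 8th, ...), then sort the characters into alphabetical order.
For "xwpdhpelcjto", step one produces "whlt"; step two turns that into "hltw".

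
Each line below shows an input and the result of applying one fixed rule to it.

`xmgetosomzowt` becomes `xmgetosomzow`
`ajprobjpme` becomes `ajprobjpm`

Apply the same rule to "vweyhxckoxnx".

vweyhxckoxn

Each output is the input with this applied: delete the last character.
For "vweyhxckoxnx" the result is "vweyhxckoxn".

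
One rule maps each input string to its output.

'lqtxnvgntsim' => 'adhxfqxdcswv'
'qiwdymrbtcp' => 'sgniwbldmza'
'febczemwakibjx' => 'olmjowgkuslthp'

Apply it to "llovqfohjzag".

The rule is to shift every letter 10 places forward in the alphabet (wrapping around), then move the first character to the end.
Applying both steps to "llovqfohjzag": "vvyfapyrtjkq", then "vyfapyrtjkqv".

vyfapyrtjkqv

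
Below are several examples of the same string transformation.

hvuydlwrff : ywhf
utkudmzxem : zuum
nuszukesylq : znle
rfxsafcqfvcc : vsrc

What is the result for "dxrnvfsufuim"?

usnd

Looking at the pairs, the operation is to keep one character in every 3, starting at position 1 (positions 1st, 4th, 7th, ...), then sort the characters into reverse alphabetical order.
On "dxrnvfsufuim": the first step gives "dnsu", and the second then gives "usnd".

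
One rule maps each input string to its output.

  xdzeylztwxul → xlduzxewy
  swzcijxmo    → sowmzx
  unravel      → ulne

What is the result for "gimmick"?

gkic

The transformation: take characters alternately from the front and the back (1st, last, 2nd, 2nd-last, ...), then delete the last 3 characters.
Starting from "gimmick": after the first operation, "gkicmim"; after the second, "gkic".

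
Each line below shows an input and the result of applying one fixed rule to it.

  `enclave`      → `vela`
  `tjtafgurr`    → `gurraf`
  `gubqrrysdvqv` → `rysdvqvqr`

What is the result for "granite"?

teni

Looking at the pairs, the operation is to delete the first 3 characters, then move the first 2 characters to the end (rotate left by 2).
For "granite", step one produces "nite"; step two turns that into "teni".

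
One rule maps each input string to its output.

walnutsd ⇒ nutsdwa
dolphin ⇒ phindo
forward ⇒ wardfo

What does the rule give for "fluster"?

sterfl

Rule — move the first 3 characters to the end (rotate left by 3), then delete the last character.
Starting from "fluster": after the first operation, "sterflu"; after the second, "sterfl".
(Check on "dolphin": → "phindol" → "phindo" ✓)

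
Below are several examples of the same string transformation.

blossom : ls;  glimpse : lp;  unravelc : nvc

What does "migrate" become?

The rule is to keep one character in every 3, starting at position 2 (positions 2nd, 5th, 8th, ...).
So "migrate" becomes "ia".

ia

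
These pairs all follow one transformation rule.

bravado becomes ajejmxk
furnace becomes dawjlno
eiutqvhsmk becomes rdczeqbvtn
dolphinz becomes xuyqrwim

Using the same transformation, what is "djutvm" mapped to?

sdcevm

Each output is the input with this applied: move the first character to the end, then shift every letter 9 places forward in the alphabet (wrapping around).
For "djutvm", step one produces "jutvmd"; step two turns that into "sdcevm".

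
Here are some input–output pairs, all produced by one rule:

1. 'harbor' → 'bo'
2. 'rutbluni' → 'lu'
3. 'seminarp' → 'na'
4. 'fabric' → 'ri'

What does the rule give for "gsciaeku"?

ae

Looking at the pairs, the operation is to swap the front and back halves of the string, then keep only the first 2 characters.
Working it through for "gsciaeku": intermediate "aekugsci", final "ae".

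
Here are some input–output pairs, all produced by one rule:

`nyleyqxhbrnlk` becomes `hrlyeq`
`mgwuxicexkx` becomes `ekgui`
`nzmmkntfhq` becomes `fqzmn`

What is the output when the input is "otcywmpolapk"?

oaktym

The pattern: keep every other character starting from the second (positions 2nd, 4th, 6th, ...), then move the first 3 characters to the end (rotate left by 3).
Doing the same to "otcywmpolapk": "oaktym".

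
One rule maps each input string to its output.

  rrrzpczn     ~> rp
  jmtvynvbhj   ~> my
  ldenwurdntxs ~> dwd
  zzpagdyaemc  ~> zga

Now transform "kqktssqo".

Looking at the pairs, the operation is to keep one character in every 3, starting at position 2 (positions 2nd, 5th, 8th, ...), then delete the last character.
Working it through for "kqktssqo": intermediate "qso", final "qs".

qs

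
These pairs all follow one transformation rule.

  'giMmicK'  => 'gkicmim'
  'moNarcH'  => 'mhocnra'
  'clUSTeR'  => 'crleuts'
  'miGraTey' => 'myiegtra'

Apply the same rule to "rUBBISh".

rhusbib

The pattern: take characters alternately from the front and the back (1st, last, 2nd, 2nd-last, ...), then convert every letter to lowercase.
For "rUBBISh", step one produces "rhUSBIB"; step two turns that into "rhusbib".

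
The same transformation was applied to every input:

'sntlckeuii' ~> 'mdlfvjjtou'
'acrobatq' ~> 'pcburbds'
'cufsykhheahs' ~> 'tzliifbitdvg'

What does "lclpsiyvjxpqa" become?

qtjzwkyqrbmdm

In each case the input is transformed by: move the first 3 characters to the end (rotate left by 3), then shift every letter 1 place forward in the alphabet (wrapping around).
"lclpsiyvjxpqa" → "psiyvjxpqalcl" → "qtjzwkyqrbmdm".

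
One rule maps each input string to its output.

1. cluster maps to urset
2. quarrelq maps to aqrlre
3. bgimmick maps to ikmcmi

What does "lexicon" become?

The transformation: delete the first 2 characters, then take characters alternately from the front and the back (1st, last, 2nd, 2nd-last, ...).
For "lexicon" the result is "xnioc".
(Check on "bgimmick": → "immick" → "ikmcmi" ✓)

xnioc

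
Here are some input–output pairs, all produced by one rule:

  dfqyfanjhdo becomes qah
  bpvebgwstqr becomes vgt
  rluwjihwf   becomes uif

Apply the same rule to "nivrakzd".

vk

The transformation: keep one character in every 3, starting at position 3 (positions 3rd, 6th, 9th, ...).
So "nivrakzd" becomes "vk".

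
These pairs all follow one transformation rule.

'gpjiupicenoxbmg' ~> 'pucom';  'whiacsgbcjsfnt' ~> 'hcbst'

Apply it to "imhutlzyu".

Rule — keep one character in every 3, starting at position 2 (positions 2nd, 5th, 8th, ...).
Doing the same to "imhutlzyu": "mty".

mty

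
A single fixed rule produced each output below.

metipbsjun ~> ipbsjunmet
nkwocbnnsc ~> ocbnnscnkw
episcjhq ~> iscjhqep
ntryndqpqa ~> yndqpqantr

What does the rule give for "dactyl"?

Each output is the input with this applied: move the last 2 characters to the front (rotate right by 2), then swap the front and back halves of the string.
For "dactyl" the result is "actyld".
(Check on "metipbsjun": → "unmetipbsj" → "ipbsjunmet" ✓)

actyld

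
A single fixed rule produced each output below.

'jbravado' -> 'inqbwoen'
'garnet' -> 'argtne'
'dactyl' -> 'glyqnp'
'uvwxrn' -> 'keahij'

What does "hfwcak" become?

The transformation: swap the front and back halves of the string, then shift every letter 13 places forward in the alphabet (wrapping around) — i.e. ROT13.
"hfwcak" → "cakhfw" → "pnxusj".

pnxusj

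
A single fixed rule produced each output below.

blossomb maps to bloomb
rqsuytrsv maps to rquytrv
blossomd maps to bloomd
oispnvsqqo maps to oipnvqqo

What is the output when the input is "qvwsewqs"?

What's happening: remove every "s".
So "qvwsewqs" becomes "qvwewq".

qvwewq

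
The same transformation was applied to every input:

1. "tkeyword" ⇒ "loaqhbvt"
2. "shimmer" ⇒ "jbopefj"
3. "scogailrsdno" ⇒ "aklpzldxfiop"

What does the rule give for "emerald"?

xiabjbo

Rule — move the last 3 characters to the front (rotate right by 3), then shift every letter 3 places backward in the alphabet (wrapping around).
Applying both steps to "emerald": "aldemer", then "xiabjbo".
(Check on "scogailrsdno": → "dnoscogailrs" → "aklpzldxfiop" ✓)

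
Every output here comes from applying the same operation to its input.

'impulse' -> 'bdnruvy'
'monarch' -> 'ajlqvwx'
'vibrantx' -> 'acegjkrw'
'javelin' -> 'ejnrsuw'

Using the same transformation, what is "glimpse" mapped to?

What's happening: shift every letter 9 places forward in the alphabet (wrapping around), then sort the characters into alphabetical order.
Applying both steps to "glimpse": "purvybn", then "bnpruvy".

bnpruvy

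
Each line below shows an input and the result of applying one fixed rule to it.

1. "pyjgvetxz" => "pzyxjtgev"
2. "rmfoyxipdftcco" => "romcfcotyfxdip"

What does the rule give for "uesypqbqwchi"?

uiehscywpqqb

The transformation: take characters alternately from the front and the back (1st, last, 2nd, 2nd-last, ...).
So "uesypqbqwchi" becomes "uiehscywpqqb".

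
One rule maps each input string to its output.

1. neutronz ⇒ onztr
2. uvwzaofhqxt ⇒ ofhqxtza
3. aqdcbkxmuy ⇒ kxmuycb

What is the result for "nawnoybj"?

ybjno

The pattern: delete the first 3 characters, then move the first 2 characters to the end (rotate left by 2).
On "nawnoybj": the first step gives "noybj", and the second then gives "ybjno".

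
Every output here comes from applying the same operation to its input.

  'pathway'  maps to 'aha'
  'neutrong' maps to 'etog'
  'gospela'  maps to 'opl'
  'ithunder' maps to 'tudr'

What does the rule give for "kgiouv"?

gov

Rule — keep every other character starting from the second (positions 2nd, 4th, 6th, ...).
"kgiouv" → "gov".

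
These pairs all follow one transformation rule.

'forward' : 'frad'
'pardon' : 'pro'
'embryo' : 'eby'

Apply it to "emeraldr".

In each case the input is transformed by: keep every other character starting from the first (positions 1st, 3rd, 5th, ...).
"emeraldr" → "eead".

eead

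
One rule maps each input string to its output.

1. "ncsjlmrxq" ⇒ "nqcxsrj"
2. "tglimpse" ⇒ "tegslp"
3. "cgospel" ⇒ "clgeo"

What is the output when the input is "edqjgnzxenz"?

ezdnqejxg

Each output is the input with this applied: take characters alternately from the front and the back (1st, last, 2nd, 2nd-last, ...), then delete the last 2 characters.
For "edqjgnzxenz", step one produces "ezdnqejxgzn"; step two turns that into "ezdnqejxg".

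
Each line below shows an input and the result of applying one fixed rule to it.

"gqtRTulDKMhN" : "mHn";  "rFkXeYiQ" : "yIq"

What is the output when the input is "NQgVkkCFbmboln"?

OLN

Rule — flip the case of every letter, then keep only the last 3 characters.
On "NQgVkkCFbmboln": the first step gives "nqGvKKcfBMBOLN", and the second then gives "OLN".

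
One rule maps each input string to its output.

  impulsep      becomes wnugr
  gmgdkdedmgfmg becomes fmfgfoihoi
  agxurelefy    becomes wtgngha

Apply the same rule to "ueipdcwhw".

The rule is to delete the first 3 characters, then shift every letter 2 places forward in the alphabet (wrapping around).
Applying both steps to "ueipdcwhw": "pdcwhw", then "rfeyjy".

rfeyjy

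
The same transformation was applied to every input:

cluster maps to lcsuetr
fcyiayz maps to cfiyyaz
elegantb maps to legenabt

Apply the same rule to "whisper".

hwsiepr

The rule is to swap each adjacent pair of characters (1↔2, 3↔4, ...).
Doing the same to "whisper": "hwsiepr".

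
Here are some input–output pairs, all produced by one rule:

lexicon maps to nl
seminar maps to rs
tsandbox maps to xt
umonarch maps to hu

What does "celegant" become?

tc

Looking at the pairs, the operation is to move the first character to the end, then keep only the last 2 characters.
Working it through for "celegant": intermediate "elegantc", final "tc".
(Check on "tsandbox": → "sandboxt" → "xt" ✓)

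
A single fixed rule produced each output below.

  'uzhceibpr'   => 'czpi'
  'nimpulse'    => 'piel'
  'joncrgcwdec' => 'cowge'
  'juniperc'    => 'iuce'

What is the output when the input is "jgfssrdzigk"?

sgzrg

Rule — keep every other character starting from the second (positions 2nd, 4th, 6th, ...), then swap each adjacent pair of characters (1↔2, 3↔4, ...).
On "jgfssrdzigk" that produces "sgzrg".
(Check on "joncrgcwdec": → "ocgwe" → "cowge" ✓)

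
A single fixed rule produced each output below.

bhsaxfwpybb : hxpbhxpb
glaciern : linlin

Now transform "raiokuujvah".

akjhakjh

The transformation: keep one character in every 3, starting at position 2 (positions 2nd, 5th, 8th, ...), then write the whole string twice.
For "raiokuujvah", step one produces "akjh"; step two turns that into "akjhakjh".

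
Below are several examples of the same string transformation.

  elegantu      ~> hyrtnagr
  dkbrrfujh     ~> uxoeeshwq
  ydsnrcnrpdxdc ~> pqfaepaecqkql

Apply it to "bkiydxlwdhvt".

gxvlqkyjquio

Rule — shift every letter 13 places forward in the alphabet (wrapping around) — i.e. ROT13, then swap the first and last characters.
Working it through for "bkiydxlwdhvt": intermediate "oxvlqkyjquig", final "gxvlqkyjquio".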